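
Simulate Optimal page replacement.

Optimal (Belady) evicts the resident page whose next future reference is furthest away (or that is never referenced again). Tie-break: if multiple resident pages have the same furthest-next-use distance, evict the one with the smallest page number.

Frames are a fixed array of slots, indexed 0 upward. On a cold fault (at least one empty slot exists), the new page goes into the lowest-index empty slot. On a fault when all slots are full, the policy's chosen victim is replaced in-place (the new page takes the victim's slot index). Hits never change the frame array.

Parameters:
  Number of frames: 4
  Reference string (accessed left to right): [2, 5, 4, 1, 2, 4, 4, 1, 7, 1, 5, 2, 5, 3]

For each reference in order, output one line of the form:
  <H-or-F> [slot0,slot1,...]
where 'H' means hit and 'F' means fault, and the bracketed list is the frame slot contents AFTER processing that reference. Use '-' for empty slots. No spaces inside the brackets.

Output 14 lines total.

F [2,-,-,-]
F [2,5,-,-]
F [2,5,4,-]
F [2,5,4,1]
H [2,5,4,1]
H [2,5,4,1]
H [2,5,4,1]
H [2,5,4,1]
F [2,5,7,1]
H [2,5,7,1]
H [2,5,7,1]
H [2,5,7,1]
H [2,5,7,1]
F [2,5,7,3]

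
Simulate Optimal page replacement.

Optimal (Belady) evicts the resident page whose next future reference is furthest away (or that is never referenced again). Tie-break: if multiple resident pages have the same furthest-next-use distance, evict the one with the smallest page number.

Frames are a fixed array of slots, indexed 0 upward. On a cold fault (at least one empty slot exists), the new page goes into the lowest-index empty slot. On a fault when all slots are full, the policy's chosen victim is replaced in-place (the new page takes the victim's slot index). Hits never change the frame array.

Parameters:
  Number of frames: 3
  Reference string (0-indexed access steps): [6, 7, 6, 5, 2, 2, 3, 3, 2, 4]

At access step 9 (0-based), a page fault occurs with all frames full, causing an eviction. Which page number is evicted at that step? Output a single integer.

Answer: 2

Derivation:
Step 0: ref 6 -> FAULT, frames=[6,-,-]
Step 1: ref 7 -> FAULT, frames=[6,7,-]
Step 2: ref 6 -> HIT, frames=[6,7,-]
Step 3: ref 5 -> FAULT, frames=[6,7,5]
Step 4: ref 2 -> FAULT, evict 5, frames=[6,7,2]
Step 5: ref 2 -> HIT, frames=[6,7,2]
Step 6: ref 3 -> FAULT, evict 6, frames=[3,7,2]
Step 7: ref 3 -> HIT, frames=[3,7,2]
Step 8: ref 2 -> HIT, frames=[3,7,2]
Step 9: ref 4 -> FAULT, evict 2, frames=[3,7,4]
At step 9: evicted page 2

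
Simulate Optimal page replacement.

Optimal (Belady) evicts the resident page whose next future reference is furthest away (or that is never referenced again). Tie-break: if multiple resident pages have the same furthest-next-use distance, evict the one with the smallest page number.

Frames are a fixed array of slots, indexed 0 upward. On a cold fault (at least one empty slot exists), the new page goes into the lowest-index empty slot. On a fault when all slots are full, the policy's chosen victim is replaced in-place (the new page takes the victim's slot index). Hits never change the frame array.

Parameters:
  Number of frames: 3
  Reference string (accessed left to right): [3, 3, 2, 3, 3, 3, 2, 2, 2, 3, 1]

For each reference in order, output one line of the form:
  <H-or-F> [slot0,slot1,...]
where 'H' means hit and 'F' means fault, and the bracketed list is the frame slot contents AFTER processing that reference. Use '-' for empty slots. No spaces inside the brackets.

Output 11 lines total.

F [3,-,-]
H [3,-,-]
F [3,2,-]
H [3,2,-]
H [3,2,-]
H [3,2,-]
H [3,2,-]
H [3,2,-]
H [3,2,-]
H [3,2,-]
F [3,2,1]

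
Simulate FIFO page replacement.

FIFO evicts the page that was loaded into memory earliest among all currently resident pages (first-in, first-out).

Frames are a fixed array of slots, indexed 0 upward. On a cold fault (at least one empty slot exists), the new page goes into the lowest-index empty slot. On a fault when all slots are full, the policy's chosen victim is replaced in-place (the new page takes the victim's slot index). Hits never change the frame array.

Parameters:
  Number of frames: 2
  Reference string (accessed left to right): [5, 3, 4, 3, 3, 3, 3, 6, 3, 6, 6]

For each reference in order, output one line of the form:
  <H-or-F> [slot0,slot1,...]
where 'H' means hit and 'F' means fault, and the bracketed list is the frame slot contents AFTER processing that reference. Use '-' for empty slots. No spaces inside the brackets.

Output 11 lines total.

F [5,-]
F [5,3]
F [4,3]
H [4,3]
H [4,3]
H [4,3]
H [4,3]
F [4,6]
F [3,6]
H [3,6]
H [3,6]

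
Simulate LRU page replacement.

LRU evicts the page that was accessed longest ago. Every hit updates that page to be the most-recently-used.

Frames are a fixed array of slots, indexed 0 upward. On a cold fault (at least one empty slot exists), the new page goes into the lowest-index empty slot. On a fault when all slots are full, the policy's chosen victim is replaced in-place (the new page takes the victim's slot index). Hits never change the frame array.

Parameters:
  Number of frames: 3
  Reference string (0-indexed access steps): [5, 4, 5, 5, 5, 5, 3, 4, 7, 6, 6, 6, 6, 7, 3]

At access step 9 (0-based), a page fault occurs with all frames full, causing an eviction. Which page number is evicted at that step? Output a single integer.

Step 0: ref 5 -> FAULT, frames=[5,-,-]
Step 1: ref 4 -> FAULT, frames=[5,4,-]
Step 2: ref 5 -> HIT, frames=[5,4,-]
Step 3: ref 5 -> HIT, frames=[5,4,-]
Step 4: ref 5 -> HIT, frames=[5,4,-]
Step 5: ref 5 -> HIT, frames=[5,4,-]
Step 6: ref 3 -> FAULT, frames=[5,4,3]
Step 7: ref 4 -> HIT, frames=[5,4,3]
Step 8: ref 7 -> FAULT, evict 5, frames=[7,4,3]
Step 9: ref 6 -> FAULT, evict 3, frames=[7,4,6]
At step 9: evicted page 3

Answer: 3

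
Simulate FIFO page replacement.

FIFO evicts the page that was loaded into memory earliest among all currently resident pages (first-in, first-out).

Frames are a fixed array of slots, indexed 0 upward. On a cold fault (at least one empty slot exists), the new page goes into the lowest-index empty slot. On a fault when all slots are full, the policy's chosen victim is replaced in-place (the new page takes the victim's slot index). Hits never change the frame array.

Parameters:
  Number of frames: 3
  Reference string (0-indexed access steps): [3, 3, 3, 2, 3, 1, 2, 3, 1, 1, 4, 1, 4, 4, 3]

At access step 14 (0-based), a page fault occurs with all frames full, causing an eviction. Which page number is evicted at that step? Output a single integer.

Step 0: ref 3 -> FAULT, frames=[3,-,-]
Step 1: ref 3 -> HIT, frames=[3,-,-]
Step 2: ref 3 -> HIT, frames=[3,-,-]
Step 3: ref 2 -> FAULT, frames=[3,2,-]
Step 4: ref 3 -> HIT, frames=[3,2,-]
Step 5: ref 1 -> FAULT, frames=[3,2,1]
Step 6: ref 2 -> HIT, frames=[3,2,1]
Step 7: ref 3 -> HIT, frames=[3,2,1]
Step 8: ref 1 -> HIT, frames=[3,2,1]
Step 9: ref 1 -> HIT, frames=[3,2,1]
Step 10: ref 4 -> FAULT, evict 3, frames=[4,2,1]
Step 11: ref 1 -> HIT, frames=[4,2,1]
Step 12: ref 4 -> HIT, frames=[4,2,1]
Step 13: ref 4 -> HIT, frames=[4,2,1]
Step 14: ref 3 -> FAULT, evict 2, frames=[4,3,1]
At step 14: evicted page 2

Answer: 2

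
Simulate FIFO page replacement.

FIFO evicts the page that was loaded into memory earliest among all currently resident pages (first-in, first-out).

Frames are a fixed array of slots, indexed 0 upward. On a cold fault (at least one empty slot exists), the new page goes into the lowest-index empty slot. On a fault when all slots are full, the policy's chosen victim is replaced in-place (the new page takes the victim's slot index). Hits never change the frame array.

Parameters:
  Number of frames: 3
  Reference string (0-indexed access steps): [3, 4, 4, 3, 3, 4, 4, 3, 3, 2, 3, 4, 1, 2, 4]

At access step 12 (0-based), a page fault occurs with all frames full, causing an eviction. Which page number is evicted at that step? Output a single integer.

Step 0: ref 3 -> FAULT, frames=[3,-,-]
Step 1: ref 4 -> FAULT, frames=[3,4,-]
Step 2: ref 4 -> HIT, frames=[3,4,-]
Step 3: ref 3 -> HIT, frames=[3,4,-]
Step 4: ref 3 -> HIT, frames=[3,4,-]
Step 5: ref 4 -> HIT, frames=[3,4,-]
Step 6: ref 4 -> HIT, frames=[3,4,-]
Step 7: ref 3 -> HIT, frames=[3,4,-]
Step 8: ref 3 -> HIT, frames=[3,4,-]
Step 9: ref 2 -> FAULT, frames=[3,4,2]
Step 10: ref 3 -> HIT, frames=[3,4,2]
Step 11: ref 4 -> HIT, frames=[3,4,2]
Step 12: ref 1 -> FAULT, evict 3, frames=[1,4,2]
At step 12: evicted page 3

Answer: 3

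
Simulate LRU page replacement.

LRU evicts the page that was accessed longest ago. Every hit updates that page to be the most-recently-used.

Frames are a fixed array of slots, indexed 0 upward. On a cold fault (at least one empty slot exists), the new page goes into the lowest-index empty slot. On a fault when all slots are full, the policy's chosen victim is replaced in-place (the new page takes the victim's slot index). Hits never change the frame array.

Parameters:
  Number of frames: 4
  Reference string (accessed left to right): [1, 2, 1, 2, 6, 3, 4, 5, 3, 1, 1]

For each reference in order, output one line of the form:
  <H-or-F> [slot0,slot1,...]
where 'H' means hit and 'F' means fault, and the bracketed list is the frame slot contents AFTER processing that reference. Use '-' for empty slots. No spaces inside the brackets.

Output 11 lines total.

F [1,-,-,-]
F [1,2,-,-]
H [1,2,-,-]
H [1,2,-,-]
F [1,2,6,-]
F [1,2,6,3]
F [4,2,6,3]
F [4,5,6,3]
H [4,5,6,3]
F [4,5,1,3]
H [4,5,1,3]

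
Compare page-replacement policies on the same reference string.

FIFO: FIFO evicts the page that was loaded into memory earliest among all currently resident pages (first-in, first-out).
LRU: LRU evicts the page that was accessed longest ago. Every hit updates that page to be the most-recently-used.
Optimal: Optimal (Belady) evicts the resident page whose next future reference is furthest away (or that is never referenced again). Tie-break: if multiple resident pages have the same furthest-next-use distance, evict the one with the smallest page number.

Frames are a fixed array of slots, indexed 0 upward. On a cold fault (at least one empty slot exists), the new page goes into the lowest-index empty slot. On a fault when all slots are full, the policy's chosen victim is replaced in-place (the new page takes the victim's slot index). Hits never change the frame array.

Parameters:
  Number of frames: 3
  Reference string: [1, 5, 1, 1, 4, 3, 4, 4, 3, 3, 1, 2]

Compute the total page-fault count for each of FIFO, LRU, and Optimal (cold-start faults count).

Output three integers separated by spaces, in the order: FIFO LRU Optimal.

Answer: 6 5 5

Derivation:
--- FIFO ---
  step 0: ref 1 -> FAULT, frames=[1,-,-] (faults so far: 1)
  step 1: ref 5 -> FAULT, frames=[1,5,-] (faults so far: 2)
  step 2: ref 1 -> HIT, frames=[1,5,-] (faults so far: 2)
  step 3: ref 1 -> HIT, frames=[1,5,-] (faults so far: 2)
  step 4: ref 4 -> FAULT, frames=[1,5,4] (faults so far: 3)
  step 5: ref 3 -> FAULT, evict 1, frames=[3,5,4] (faults so far: 4)
  step 6: ref 4 -> HIT, frames=[3,5,4] (faults so far: 4)
  step 7: ref 4 -> HIT, frames=[3,5,4] (faults so far: 4)
  step 8: ref 3 -> HIT, frames=[3,5,4] (faults so far: 4)
  step 9: ref 3 -> HIT, frames=[3,5,4] (faults so far: 4)
  step 10: ref 1 -> FAULT, evict 5, frames=[3,1,4] (faults so far: 5)
  step 11: ref 2 -> FAULT, evict 4, frames=[3,1,2] (faults so far: 6)
  FIFO total faults: 6
--- LRU ---
  step 0: ref 1 -> FAULT, frames=[1,-,-] (faults so far: 1)
  step 1: ref 5 -> FAULT, frames=[1,5,-] (faults so far: 2)
  step 2: ref 1 -> HIT, frames=[1,5,-] (faults so far: 2)
  step 3: ref 1 -> HIT, frames=[1,5,-] (faults so far: 2)
  step 4: ref 4 -> FAULT, frames=[1,5,4] (faults so far: 3)
  step 5: ref 3 -> FAULT, evict 5, frames=[1,3,4] (faults so far: 4)
  step 6: ref 4 -> HIT, frames=[1,3,4] (faults so far: 4)
  step 7: ref 4 -> HIT, frames=[1,3,4] (faults so far: 4)
  step 8: ref 3 -> HIT, frames=[1,3,4] (faults so far: 4)
  step 9: ref 3 -> HIT, frames=[1,3,4] (faults so far: 4)
  step 10: ref 1 -> HIT, frames=[1,3,4] (faults so far: 4)
  step 11: ref 2 -> FAULT, evict 4, frames=[1,3,2] (faults so far: 5)
  LRU total faults: 5
--- Optimal ---
  step 0: ref 1 -> FAULT, frames=[1,-,-] (faults so far: 1)
  step 1: ref 5 -> FAULT, frames=[1,5,-] (faults so far: 2)
  step 2: ref 1 -> HIT, frames=[1,5,-] (faults so far: 2)
  step 3: ref 1 -> HIT, frames=[1,5,-] (faults so far: 2)
  step 4: ref 4 -> FAULT, frames=[1,5,4] (faults so far: 3)
  step 5: ref 3 -> FAULT, evict 5, frames=[1,3,4] (faults so far: 4)
  step 6: ref 4 -> HIT, frames=[1,3,4] (faults so far: 4)
  step 7: ref 4 -> HIT, frames=[1,3,4] (faults so far: 4)
  step 8: ref 3 -> HIT, frames=[1,3,4] (faults so far: 4)
  step 9: ref 3 -> HIT, frames=[1,3,4] (faults so far: 4)
  step 10: ref 1 -> HIT, frames=[1,3,4] (faults so far: 4)
  step 11: ref 2 -> FAULT, evict 1, frames=[2,3,4] (faults so far: 5)
  Optimal total faults: 5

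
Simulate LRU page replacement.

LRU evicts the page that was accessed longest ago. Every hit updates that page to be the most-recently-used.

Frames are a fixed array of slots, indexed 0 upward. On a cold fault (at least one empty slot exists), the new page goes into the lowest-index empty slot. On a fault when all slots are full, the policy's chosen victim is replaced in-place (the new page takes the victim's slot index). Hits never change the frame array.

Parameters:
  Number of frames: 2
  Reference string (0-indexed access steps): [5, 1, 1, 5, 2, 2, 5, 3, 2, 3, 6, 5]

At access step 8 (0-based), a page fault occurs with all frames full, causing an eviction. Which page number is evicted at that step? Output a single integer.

Step 0: ref 5 -> FAULT, frames=[5,-]
Step 1: ref 1 -> FAULT, frames=[5,1]
Step 2: ref 1 -> HIT, frames=[5,1]
Step 3: ref 5 -> HIT, frames=[5,1]
Step 4: ref 2 -> FAULT, evict 1, frames=[5,2]
Step 5: ref 2 -> HIT, frames=[5,2]
Step 6: ref 5 -> HIT, frames=[5,2]
Step 7: ref 3 -> FAULT, evict 2, frames=[5,3]
Step 8: ref 2 -> FAULT, evict 5, frames=[2,3]
At step 8: evicted page 5

Answer: 5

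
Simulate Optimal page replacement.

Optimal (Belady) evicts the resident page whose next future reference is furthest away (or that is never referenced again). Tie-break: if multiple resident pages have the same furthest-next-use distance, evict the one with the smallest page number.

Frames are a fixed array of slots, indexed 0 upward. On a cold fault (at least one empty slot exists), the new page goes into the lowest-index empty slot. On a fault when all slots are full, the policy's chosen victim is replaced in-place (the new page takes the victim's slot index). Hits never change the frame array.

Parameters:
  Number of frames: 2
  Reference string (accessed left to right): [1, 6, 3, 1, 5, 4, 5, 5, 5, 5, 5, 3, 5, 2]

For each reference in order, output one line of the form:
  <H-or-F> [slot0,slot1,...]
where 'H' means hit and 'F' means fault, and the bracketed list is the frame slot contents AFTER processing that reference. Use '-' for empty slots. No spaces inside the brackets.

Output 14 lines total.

F [1,-]
F [1,6]
F [1,3]
H [1,3]
F [5,3]
F [5,4]
H [5,4]
H [5,4]
H [5,4]
H [5,4]
H [5,4]
F [5,3]
H [5,3]
F [5,2]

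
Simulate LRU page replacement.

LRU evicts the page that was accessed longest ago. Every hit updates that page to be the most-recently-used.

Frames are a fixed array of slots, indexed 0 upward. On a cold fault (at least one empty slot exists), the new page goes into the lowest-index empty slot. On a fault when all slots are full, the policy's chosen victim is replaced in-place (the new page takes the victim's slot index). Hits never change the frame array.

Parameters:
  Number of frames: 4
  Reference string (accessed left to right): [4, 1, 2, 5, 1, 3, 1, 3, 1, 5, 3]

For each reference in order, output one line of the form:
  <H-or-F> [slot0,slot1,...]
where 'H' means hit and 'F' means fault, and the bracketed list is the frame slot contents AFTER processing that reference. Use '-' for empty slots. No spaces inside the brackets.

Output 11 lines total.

F [4,-,-,-]
F [4,1,-,-]
F [4,1,2,-]
F [4,1,2,5]
H [4,1,2,5]
F [3,1,2,5]
H [3,1,2,5]
H [3,1,2,5]
H [3,1,2,5]
H [3,1,2,5]
H [3,1,2,5]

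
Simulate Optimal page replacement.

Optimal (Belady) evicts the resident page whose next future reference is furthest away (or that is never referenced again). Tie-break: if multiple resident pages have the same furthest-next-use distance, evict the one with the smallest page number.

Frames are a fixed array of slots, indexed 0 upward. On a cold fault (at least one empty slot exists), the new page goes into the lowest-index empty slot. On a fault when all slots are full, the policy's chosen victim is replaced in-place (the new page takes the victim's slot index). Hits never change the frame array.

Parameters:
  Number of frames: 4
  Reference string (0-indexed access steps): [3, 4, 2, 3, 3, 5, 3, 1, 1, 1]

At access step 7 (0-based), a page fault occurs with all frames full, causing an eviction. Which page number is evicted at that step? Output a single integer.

Step 0: ref 3 -> FAULT, frames=[3,-,-,-]
Step 1: ref 4 -> FAULT, frames=[3,4,-,-]
Step 2: ref 2 -> FAULT, frames=[3,4,2,-]
Step 3: ref 3 -> HIT, frames=[3,4,2,-]
Step 4: ref 3 -> HIT, frames=[3,4,2,-]
Step 5: ref 5 -> FAULT, frames=[3,4,2,5]
Step 6: ref 3 -> HIT, frames=[3,4,2,5]
Step 7: ref 1 -> FAULT, evict 2, frames=[3,4,1,5]
At step 7: evicted page 2

Answer: 2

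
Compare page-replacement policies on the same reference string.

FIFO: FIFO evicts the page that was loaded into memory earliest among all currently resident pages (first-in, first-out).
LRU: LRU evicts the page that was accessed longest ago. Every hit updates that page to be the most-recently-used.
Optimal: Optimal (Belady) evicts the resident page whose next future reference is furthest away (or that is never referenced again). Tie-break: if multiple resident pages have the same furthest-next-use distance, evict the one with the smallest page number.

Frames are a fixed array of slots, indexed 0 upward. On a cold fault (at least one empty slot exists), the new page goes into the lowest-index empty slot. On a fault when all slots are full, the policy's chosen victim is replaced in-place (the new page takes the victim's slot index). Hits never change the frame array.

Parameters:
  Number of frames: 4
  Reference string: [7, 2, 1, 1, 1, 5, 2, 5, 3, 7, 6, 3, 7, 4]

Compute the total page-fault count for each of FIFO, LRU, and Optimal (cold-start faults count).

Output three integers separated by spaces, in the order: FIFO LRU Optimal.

Answer: 8 8 7

Derivation:
--- FIFO ---
  step 0: ref 7 -> FAULT, frames=[7,-,-,-] (faults so far: 1)
  step 1: ref 2 -> FAULT, frames=[7,2,-,-] (faults so far: 2)
  step 2: ref 1 -> FAULT, frames=[7,2,1,-] (faults so far: 3)
  step 3: ref 1 -> HIT, frames=[7,2,1,-] (faults so far: 3)
  step 4: ref 1 -> HIT, frames=[7,2,1,-] (faults so far: 3)
  step 5: ref 5 -> FAULT, frames=[7,2,1,5] (faults so far: 4)
  step 6: ref 2 -> HIT, frames=[7,2,1,5] (faults so far: 4)
  step 7: ref 5 -> HIT, frames=[7,2,1,5] (faults so far: 4)
  step 8: ref 3 -> FAULT, evict 7, frames=[3,2,1,5] (faults so far: 5)
  step 9: ref 7 -> FAULT, evict 2, frames=[3,7,1,5] (faults so far: 6)
  step 10: ref 6 -> FAULT, evict 1, frames=[3,7,6,5] (faults so far: 7)
  step 11: ref 3 -> HIT, frames=[3,7,6,5] (faults so far: 7)
  step 12: ref 7 -> HIT, frames=[3,7,6,5] (faults so far: 7)
  step 13: ref 4 -> FAULT, evict 5, frames=[3,7,6,4] (faults so far: 8)
  FIFO total faults: 8
--- LRU ---
  step 0: ref 7 -> FAULT, frames=[7,-,-,-] (faults so far: 1)
  step 1: ref 2 -> FAULT, frames=[7,2,-,-] (faults so far: 2)
  step 2: ref 1 -> FAULT, frames=[7,2,1,-] (faults so far: 3)
  step 3: ref 1 -> HIT, frames=[7,2,1,-] (faults so far: 3)
  step 4: ref 1 -> HIT, frames=[7,2,1,-] (faults so far: 3)
  step 5: ref 5 -> FAULT, frames=[7,2,1,5] (faults so far: 4)
  step 6: ref 2 -> HIT, frames=[7,2,1,5] (faults so far: 4)
  step 7: ref 5 -> HIT, frames=[7,2,1,5] (faults so far: 4)
  step 8: ref 3 -> FAULT, evict 7, frames=[3,2,1,5] (faults so far: 5)
  step 9: ref 7 -> FAULT, evict 1, frames=[3,2,7,5] (faults so far: 6)
  step 10: ref 6 -> FAULT, evict 2, frames=[3,6,7,5] (faults so far: 7)
  step 11: ref 3 -> HIT, frames=[3,6,7,5] (faults so far: 7)
  step 12: ref 7 -> HIT, frames=[3,6,7,5] (faults so far: 7)
  step 13: ref 4 -> FAULT, evict 5, frames=[3,6,7,4] (faults so far: 8)
  LRU total faults: 8
--- Optimal ---
  step 0: ref 7 -> FAULT, frames=[7,-,-,-] (faults so far: 1)
  step 1: ref 2 -> FAULT, frames=[7,2,-,-] (faults so far: 2)
  step 2: ref 1 -> FAULT, frames=[7,2,1,-] (faults so far: 3)
  step 3: ref 1 -> HIT, frames=[7,2,1,-] (faults so far: 3)
  step 4: ref 1 -> HIT, frames=[7,2,1,-] (faults so far: 3)
  step 5: ref 5 -> FAULT, frames=[7,2,1,5] (faults so far: 4)
  step 6: ref 2 -> HIT, frames=[7,2,1,5] (faults so far: 4)
  step 7: ref 5 -> HIT, frames=[7,2,1,5] (faults so far: 4)
  step 8: ref 3 -> FAULT, evict 1, frames=[7,2,3,5] (faults so far: 5)
  step 9: ref 7 -> HIT, frames=[7,2,3,5] (faults so far: 5)
  step 10: ref 6 -> FAULT, evict 2, frames=[7,6,3,5] (faults so far: 6)
  step 11: ref 3 -> HIT, frames=[7,6,3,5] (faults so far: 6)
  step 12: ref 7 -> HIT, frames=[7,6,3,5] (faults so far: 6)
  step 13: ref 4 -> FAULT, evict 3, frames=[7,6,4,5] (faults so far: 7)
  Optimal total faults: 7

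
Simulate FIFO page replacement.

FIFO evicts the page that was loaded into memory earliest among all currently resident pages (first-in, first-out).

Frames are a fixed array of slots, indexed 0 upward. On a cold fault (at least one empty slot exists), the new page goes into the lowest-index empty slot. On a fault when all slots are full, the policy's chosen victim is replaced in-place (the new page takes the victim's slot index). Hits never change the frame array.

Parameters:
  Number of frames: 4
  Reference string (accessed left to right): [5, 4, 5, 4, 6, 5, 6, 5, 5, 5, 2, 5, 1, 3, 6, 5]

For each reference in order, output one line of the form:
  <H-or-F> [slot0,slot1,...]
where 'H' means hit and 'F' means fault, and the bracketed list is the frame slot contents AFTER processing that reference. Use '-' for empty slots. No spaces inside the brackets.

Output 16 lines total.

F [5,-,-,-]
F [5,4,-,-]
H [5,4,-,-]
H [5,4,-,-]
F [5,4,6,-]
H [5,4,6,-]
H [5,4,6,-]
H [5,4,6,-]
H [5,4,6,-]
H [5,4,6,-]
F [5,4,6,2]
H [5,4,6,2]
F [1,4,6,2]
F [1,3,6,2]
H [1,3,6,2]
F [1,3,5,2]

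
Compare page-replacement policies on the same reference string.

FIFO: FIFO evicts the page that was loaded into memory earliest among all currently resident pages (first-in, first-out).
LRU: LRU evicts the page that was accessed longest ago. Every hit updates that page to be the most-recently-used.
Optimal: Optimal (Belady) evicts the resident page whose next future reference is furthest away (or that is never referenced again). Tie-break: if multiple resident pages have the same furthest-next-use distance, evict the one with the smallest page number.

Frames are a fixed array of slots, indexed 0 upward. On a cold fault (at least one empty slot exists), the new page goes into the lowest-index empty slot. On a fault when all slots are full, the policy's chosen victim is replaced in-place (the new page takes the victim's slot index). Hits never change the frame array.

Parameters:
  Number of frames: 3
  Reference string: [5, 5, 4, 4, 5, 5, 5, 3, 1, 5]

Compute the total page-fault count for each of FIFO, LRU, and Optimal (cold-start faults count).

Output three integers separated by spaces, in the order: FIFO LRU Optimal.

Answer: 5 4 4

Derivation:
--- FIFO ---
  step 0: ref 5 -> FAULT, frames=[5,-,-] (faults so far: 1)
  step 1: ref 5 -> HIT, frames=[5,-,-] (faults so far: 1)
  step 2: ref 4 -> FAULT, frames=[5,4,-] (faults so far: 2)
  step 3: ref 4 -> HIT, frames=[5,4,-] (faults so far: 2)
  step 4: ref 5 -> HIT, frames=[5,4,-] (faults so far: 2)
  step 5: ref 5 -> HIT, frames=[5,4,-] (faults so far: 2)
  step 6: ref 5 -> HIT, frames=[5,4,-] (faults so far: 2)
  step 7: ref 3 -> FAULT, frames=[5,4,3] (faults so far: 3)
  step 8: ref 1 -> FAULT, evict 5, frames=[1,4,3] (faults so far: 4)
  step 9: ref 5 -> FAULT, evict 4, frames=[1,5,3] (faults so far: 5)
  FIFO total faults: 5
--- LRU ---
  step 0: ref 5 -> FAULT, frames=[5,-,-] (faults so far: 1)
  step 1: ref 5 -> HIT, frames=[5,-,-] (faults so far: 1)
  step 2: ref 4 -> FAULT, frames=[5,4,-] (faults so far: 2)
  step 3: ref 4 -> HIT, frames=[5,4,-] (faults so far: 2)
  step 4: ref 5 -> HIT, frames=[5,4,-] (faults so far: 2)
  step 5: ref 5 -> HIT, frames=[5,4,-] (faults so far: 2)
  step 6: ref 5 -> HIT, frames=[5,4,-] (faults so far: 2)
  step 7: ref 3 -> FAULT, frames=[5,4,3] (faults so far: 3)
  step 8: ref 1 -> FAULT, evict 4, frames=[5,1,3] (faults so far: 4)
  step 9: ref 5 -> HIT, frames=[5,1,3] (faults so far: 4)
  LRU total faults: 4
--- Optimal ---
  step 0: ref 5 -> FAULT, frames=[5,-,-] (faults so far: 1)
  step 1: ref 5 -> HIT, frames=[5,-,-] (faults so far: 1)
  step 2: ref 4 -> FAULT, frames=[5,4,-] (faults so far: 2)
  step 3: ref 4 -> HIT, frames=[5,4,-] (faults so far: 2)
  step 4: ref 5 -> HIT, frames=[5,4,-] (faults so far: 2)
  step 5: ref 5 -> HIT, frames=[5,4,-] (faults so far: 2)
  step 6: ref 5 -> HIT, frames=[5,4,-] (faults so far: 2)
  step 7: ref 3 -> FAULT, frames=[5,4,3] (faults so far: 3)
  step 8: ref 1 -> FAULT, evict 3, frames=[5,4,1] (faults so far: 4)
  step 9: ref 5 -> HIT, frames=[5,4,1] (faults so far: 4)
  Optimal total faults: 4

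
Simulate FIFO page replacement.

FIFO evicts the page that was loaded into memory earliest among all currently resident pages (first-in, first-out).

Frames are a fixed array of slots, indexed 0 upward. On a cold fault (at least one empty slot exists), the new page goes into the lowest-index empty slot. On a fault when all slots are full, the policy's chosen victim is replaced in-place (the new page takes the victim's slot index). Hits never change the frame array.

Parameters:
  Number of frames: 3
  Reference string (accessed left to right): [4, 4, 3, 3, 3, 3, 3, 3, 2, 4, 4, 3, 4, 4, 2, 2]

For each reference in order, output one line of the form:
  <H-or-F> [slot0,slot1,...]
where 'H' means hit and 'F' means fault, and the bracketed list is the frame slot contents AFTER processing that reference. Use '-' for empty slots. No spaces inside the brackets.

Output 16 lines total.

F [4,-,-]
H [4,-,-]
F [4,3,-]
H [4,3,-]
H [4,3,-]
H [4,3,-]
H [4,3,-]
H [4,3,-]
F [4,3,2]
H [4,3,2]
H [4,3,2]
H [4,3,2]
H [4,3,2]
H [4,3,2]
H [4,3,2]
H [4,3,2]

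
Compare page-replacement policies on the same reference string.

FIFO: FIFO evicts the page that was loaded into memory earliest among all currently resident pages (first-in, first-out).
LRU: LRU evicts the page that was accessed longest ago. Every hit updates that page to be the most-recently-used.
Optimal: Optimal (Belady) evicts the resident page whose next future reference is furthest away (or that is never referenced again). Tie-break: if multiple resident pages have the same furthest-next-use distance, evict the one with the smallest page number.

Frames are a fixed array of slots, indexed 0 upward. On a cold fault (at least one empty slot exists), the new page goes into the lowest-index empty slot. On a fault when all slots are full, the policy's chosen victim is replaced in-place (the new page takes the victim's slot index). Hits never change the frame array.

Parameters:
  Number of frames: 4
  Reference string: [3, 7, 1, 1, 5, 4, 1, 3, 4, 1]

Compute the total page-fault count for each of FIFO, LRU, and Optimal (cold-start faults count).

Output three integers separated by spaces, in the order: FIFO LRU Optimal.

--- FIFO ---
  step 0: ref 3 -> FAULT, frames=[3,-,-,-] (faults so far: 1)
  step 1: ref 7 -> FAULT, frames=[3,7,-,-] (faults so far: 2)
  step 2: ref 1 -> FAULT, frames=[3,7,1,-] (faults so far: 3)
  step 3: ref 1 -> HIT, frames=[3,7,1,-] (faults so far: 3)
  step 4: ref 5 -> FAULT, frames=[3,7,1,5] (faults so far: 4)
  step 5: ref 4 -> FAULT, evict 3, frames=[4,7,1,5] (faults so far: 5)
  step 6: ref 1 -> HIT, frames=[4,7,1,5] (faults so far: 5)
  step 7: ref 3 -> FAULT, evict 7, frames=[4,3,1,5] (faults so far: 6)
  step 8: ref 4 -> HIT, frames=[4,3,1,5] (faults so far: 6)
  step 9: ref 1 -> HIT, frames=[4,3,1,5] (faults so far: 6)
  FIFO total faults: 6
--- LRU ---
  step 0: ref 3 -> FAULT, frames=[3,-,-,-] (faults so far: 1)
  step 1: ref 7 -> FAULT, frames=[3,7,-,-] (faults so far: 2)
  step 2: ref 1 -> FAULT, frames=[3,7,1,-] (faults so far: 3)
  step 3: ref 1 -> HIT, frames=[3,7,1,-] (faults so far: 3)
  step 4: ref 5 -> FAULT, frames=[3,7,1,5] (faults so far: 4)
  step 5: ref 4 -> FAULT, evict 3, frames=[4,7,1,5] (faults so far: 5)
  step 6: ref 1 -> HIT, frames=[4,7,1,5] (faults so far: 5)
  step 7: ref 3 -> FAULT, evict 7, frames=[4,3,1,5] (faults so far: 6)
  step 8: ref 4 -> HIT, frames=[4,3,1,5] (faults so far: 6)
  step 9: ref 1 -> HIT, frames=[4,3,1,5] (faults so far: 6)
  LRU total faults: 6
--- Optimal ---
  step 0: ref 3 -> FAULT, frames=[3,-,-,-] (faults so far: 1)
  step 1: ref 7 -> FAULT, frames=[3,7,-,-] (faults so far: 2)
  step 2: ref 1 -> FAULT, frames=[3,7,1,-] (faults so far: 3)
  step 3: ref 1 -> HIT, frames=[3,7,1,-] (faults so far: 3)
  step 4: ref 5 -> FAULT, frames=[3,7,1,5] (faults so far: 4)
  step 5: ref 4 -> FAULT, evict 5, frames=[3,7,1,4] (faults so far: 5)
  step 6: ref 1 -> HIT, frames=[3,7,1,4] (faults so far: 5)
  step 7: ref 3 -> HIT, frames=[3,7,1,4] (faults so far: 5)
  step 8: ref 4 -> HIT, frames=[3,7,1,4] (faults so far: 5)
  step 9: ref 1 -> HIT, frames=[3,7,1,4] (faults so far: 5)
  Optimal total faults: 5

Answer: 6 6 5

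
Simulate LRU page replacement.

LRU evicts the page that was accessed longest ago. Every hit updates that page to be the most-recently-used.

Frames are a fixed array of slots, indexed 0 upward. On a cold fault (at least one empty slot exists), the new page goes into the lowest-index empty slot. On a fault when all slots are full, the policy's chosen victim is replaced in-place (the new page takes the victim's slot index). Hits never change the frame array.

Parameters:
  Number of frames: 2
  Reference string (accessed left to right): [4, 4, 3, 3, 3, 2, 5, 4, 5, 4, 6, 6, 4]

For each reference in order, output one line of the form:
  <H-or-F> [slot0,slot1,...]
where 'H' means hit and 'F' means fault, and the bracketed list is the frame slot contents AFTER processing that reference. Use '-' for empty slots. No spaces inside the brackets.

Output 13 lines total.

F [4,-]
H [4,-]
F [4,3]
H [4,3]
H [4,3]
F [2,3]
F [2,5]
F [4,5]
H [4,5]
H [4,5]
F [4,6]
H [4,6]
H [4,6]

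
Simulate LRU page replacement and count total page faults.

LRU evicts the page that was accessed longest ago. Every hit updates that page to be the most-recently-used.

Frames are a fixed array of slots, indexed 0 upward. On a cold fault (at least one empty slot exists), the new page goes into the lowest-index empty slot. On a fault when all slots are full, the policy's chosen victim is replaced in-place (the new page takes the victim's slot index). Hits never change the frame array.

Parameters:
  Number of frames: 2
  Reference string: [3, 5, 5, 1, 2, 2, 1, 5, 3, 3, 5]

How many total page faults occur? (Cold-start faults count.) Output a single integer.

Answer: 6

Derivation:
Step 0: ref 3 → FAULT, frames=[3,-]
Step 1: ref 5 → FAULT, frames=[3,5]
Step 2: ref 5 → HIT, frames=[3,5]
Step 3: ref 1 → FAULT (evict 3), frames=[1,5]
Step 4: ref 2 → FAULT (evict 5), frames=[1,2]
Step 5: ref 2 → HIT, frames=[1,2]
Step 6: ref 1 → HIT, frames=[1,2]
Step 7: ref 5 → FAULT (evict 2), frames=[1,5]
Step 8: ref 3 → FAULT (evict 1), frames=[3,5]
Step 9: ref 3 → HIT, frames=[3,5]
Step 10: ref 5 → HIT, frames=[3,5]
Total faults: 6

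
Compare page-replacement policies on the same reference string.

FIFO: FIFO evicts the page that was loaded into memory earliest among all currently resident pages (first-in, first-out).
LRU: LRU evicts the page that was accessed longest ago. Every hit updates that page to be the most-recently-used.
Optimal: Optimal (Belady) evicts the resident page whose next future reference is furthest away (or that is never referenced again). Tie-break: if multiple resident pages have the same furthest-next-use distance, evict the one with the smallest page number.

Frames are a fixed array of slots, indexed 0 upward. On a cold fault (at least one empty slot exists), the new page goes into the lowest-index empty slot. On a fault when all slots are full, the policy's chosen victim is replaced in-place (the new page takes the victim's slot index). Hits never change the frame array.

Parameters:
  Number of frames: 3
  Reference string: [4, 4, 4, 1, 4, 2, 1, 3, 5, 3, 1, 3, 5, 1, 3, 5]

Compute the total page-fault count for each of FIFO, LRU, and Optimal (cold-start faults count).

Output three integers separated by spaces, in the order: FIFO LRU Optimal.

Answer: 6 5 5

Derivation:
--- FIFO ---
  step 0: ref 4 -> FAULT, frames=[4,-,-] (faults so far: 1)
  step 1: ref 4 -> HIT, frames=[4,-,-] (faults so far: 1)
  step 2: ref 4 -> HIT, frames=[4,-,-] (faults so far: 1)
  step 3: ref 1 -> FAULT, frames=[4,1,-] (faults so far: 2)
  step 4: ref 4 -> HIT, frames=[4,1,-] (faults so far: 2)
  step 5: ref 2 -> FAULT, frames=[4,1,2] (faults so far: 3)
  step 6: ref 1 -> HIT, frames=[4,1,2] (faults so far: 3)
  step 7: ref 3 -> FAULT, evict 4, frames=[3,1,2] (faults so far: 4)
  step 8: ref 5 -> FAULT, evict 1, frames=[3,5,2] (faults so far: 5)
  step 9: ref 3 -> HIT, frames=[3,5,2] (faults so far: 5)
  step 10: ref 1 -> FAULT, evict 2, frames=[3,5,1] (faults so far: 6)
  step 11: ref 3 -> HIT, frames=[3,5,1] (faults so far: 6)
  step 12: ref 5 -> HIT, frames=[3,5,1] (faults so far: 6)
  step 13: ref 1 -> HIT, frames=[3,5,1] (faults so far: 6)
  step 14: ref 3 -> HIT, frames=[3,5,1] (faults so far: 6)
  step 15: ref 5 -> HIT, frames=[3,5,1] (faults so far: 6)
  FIFO total faults: 6
--- LRU ---
  step 0: ref 4 -> FAULT, frames=[4,-,-] (faults so far: 1)
  step 1: ref 4 -> HIT, frames=[4,-,-] (faults so far: 1)
  step 2: ref 4 -> HIT, frames=[4,-,-] (faults so far: 1)
  step 3: ref 1 -> FAULT, frames=[4,1,-] (faults so far: 2)
  step 4: ref 4 -> HIT, frames=[4,1,-] (faults so far: 2)
  step 5: ref 2 -> FAULT, frames=[4,1,2] (faults so far: 3)
  step 6: ref 1 -> HIT, frames=[4,1,2] (faults so far: 3)
  step 7: ref 3 -> FAULT, evict 4, frames=[3,1,2] (faults so far: 4)
  step 8: ref 5 -> FAULT, evict 2, frames=[3,1,5] (faults so far: 5)
  step 9: ref 3 -> HIT, frames=[3,1,5] (faults so far: 5)
  step 10: ref 1 -> HIT, frames=[3,1,5] (faults so far: 5)
  step 11: ref 3 -> HIT, frames=[3,1,5] (faults so far: 5)
  step 12: ref 5 -> HIT, frames=[3,1,5] (faults so far: 5)
  step 13: ref 1 -> HIT, frames=[3,1,5] (faults so far: 5)
  step 14: ref 3 -> HIT, frames=[3,1,5] (faults so far: 5)
  step 15: ref 5 -> HIT, frames=[3,1,5] (faults so far: 5)
  LRU total faults: 5
--- Optimal ---
  step 0: ref 4 -> FAULT, frames=[4,-,-] (faults so far: 1)
  step 1: ref 4 -> HIT, frames=[4,-,-] (faults so far: 1)
  step 2: ref 4 -> HIT, frames=[4,-,-] (faults so far: 1)
  step 3: ref 1 -> FAULT, frames=[4,1,-] (faults so far: 2)
  step 4: ref 4 -> HIT, frames=[4,1,-] (faults so far: 2)
  step 5: ref 2 -> FAULT, frames=[4,1,2] (faults so far: 3)
  step 6: ref 1 -> HIT, frames=[4,1,2] (faults so far: 3)
  step 7: ref 3 -> FAULT, evict 2, frames=[4,1,3] (faults so far: 4)
  step 8: ref 5 -> FAULT, evict 4, frames=[5,1,3] (faults so far: 5)
  step 9: ref 3 -> HIT, frames=[5,1,3] (faults so far: 5)
  step 10: ref 1 -> HIT, frames=[5,1,3] (faults so far: 5)
  step 11: ref 3 -> HIT, frames=[5,1,3] (faults so far: 5)
  step 12: ref 5 -> HIT, frames=[5,1,3] (faults so far: 5)
  step 13: ref 1 -> HIT, frames=[5,1,3] (faults so far: 5)
  step 14: ref 3 -> HIT, frames=[5,1,3] (faults so far: 5)
  step 15: ref 5 -> HIT, frames=[5,1,3] (faults so far: 5)
  Optimal total faults: 5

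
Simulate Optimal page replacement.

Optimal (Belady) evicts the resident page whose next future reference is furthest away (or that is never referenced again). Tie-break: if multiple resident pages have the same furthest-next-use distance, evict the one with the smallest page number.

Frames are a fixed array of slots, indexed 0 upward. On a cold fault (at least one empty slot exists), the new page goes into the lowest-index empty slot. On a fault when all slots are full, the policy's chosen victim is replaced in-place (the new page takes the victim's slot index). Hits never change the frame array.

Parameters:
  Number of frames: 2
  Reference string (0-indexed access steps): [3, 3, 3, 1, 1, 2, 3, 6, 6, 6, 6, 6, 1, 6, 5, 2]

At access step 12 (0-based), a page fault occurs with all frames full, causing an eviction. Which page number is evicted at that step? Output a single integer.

Step 0: ref 3 -> FAULT, frames=[3,-]
Step 1: ref 3 -> HIT, frames=[3,-]
Step 2: ref 3 -> HIT, frames=[3,-]
Step 3: ref 1 -> FAULT, frames=[3,1]
Step 4: ref 1 -> HIT, frames=[3,1]
Step 5: ref 2 -> FAULT, evict 1, frames=[3,2]
Step 6: ref 3 -> HIT, frames=[3,2]
Step 7: ref 6 -> FAULT, evict 3, frames=[6,2]
Step 8: ref 6 -> HIT, frames=[6,2]
Step 9: ref 6 -> HIT, frames=[6,2]
Step 10: ref 6 -> HIT, frames=[6,2]
Step 11: ref 6 -> HIT, frames=[6,2]
Step 12: ref 1 -> FAULT, evict 2, frames=[6,1]
At step 12: evicted page 2

Answer: 2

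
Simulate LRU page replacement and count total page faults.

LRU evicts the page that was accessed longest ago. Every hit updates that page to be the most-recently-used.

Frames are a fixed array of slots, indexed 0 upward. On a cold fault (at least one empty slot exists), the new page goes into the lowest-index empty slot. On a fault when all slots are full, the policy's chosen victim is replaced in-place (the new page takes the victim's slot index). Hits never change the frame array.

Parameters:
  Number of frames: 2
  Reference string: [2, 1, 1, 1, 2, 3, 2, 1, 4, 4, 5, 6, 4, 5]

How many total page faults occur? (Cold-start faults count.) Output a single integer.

Answer: 9

Derivation:
Step 0: ref 2 → FAULT, frames=[2,-]
Step 1: ref 1 → FAULT, frames=[2,1]
Step 2: ref 1 → HIT, frames=[2,1]
Step 3: ref 1 → HIT, frames=[2,1]
Step 4: ref 2 → HIT, frames=[2,1]
Step 5: ref 3 → FAULT (evict 1), frames=[2,3]
Step 6: ref 2 → HIT, frames=[2,3]
Step 7: ref 1 → FAULT (evict 3), frames=[2,1]
Step 8: ref 4 → FAULT (evict 2), frames=[4,1]
Step 9: ref 4 → HIT, frames=[4,1]
Step 10: ref 5 → FAULT (evict 1), frames=[4,5]
Step 11: ref 6 → FAULT (evict 4), frames=[6,5]
Step 12: ref 4 → FAULT (evict 5), frames=[6,4]
Step 13: ref 5 → FAULT (evict 6), frames=[5,4]
Total faults: 9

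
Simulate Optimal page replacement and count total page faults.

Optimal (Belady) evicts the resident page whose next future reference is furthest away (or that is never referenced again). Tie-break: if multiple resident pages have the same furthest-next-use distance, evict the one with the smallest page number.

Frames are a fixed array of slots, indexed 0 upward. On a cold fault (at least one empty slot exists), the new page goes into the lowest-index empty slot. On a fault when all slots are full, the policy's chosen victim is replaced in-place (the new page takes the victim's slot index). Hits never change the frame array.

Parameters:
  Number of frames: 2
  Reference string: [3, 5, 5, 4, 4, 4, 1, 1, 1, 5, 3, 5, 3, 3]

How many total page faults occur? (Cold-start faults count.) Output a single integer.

Step 0: ref 3 → FAULT, frames=[3,-]
Step 1: ref 5 → FAULT, frames=[3,5]
Step 2: ref 5 → HIT, frames=[3,5]
Step 3: ref 4 → FAULT (evict 3), frames=[4,5]
Step 4: ref 4 → HIT, frames=[4,5]
Step 5: ref 4 → HIT, frames=[4,5]
Step 6: ref 1 → FAULT (evict 4), frames=[1,5]
Step 7: ref 1 → HIT, frames=[1,5]
Step 8: ref 1 → HIT, frames=[1,5]
Step 9: ref 5 → HIT, frames=[1,5]
Step 10: ref 3 → FAULT (evict 1), frames=[3,5]
Step 11: ref 5 → HIT, frames=[3,5]
Step 12: ref 3 → HIT, frames=[3,5]
Step 13: ref 3 → HIT, frames=[3,5]
Total faults: 5

Answer: 5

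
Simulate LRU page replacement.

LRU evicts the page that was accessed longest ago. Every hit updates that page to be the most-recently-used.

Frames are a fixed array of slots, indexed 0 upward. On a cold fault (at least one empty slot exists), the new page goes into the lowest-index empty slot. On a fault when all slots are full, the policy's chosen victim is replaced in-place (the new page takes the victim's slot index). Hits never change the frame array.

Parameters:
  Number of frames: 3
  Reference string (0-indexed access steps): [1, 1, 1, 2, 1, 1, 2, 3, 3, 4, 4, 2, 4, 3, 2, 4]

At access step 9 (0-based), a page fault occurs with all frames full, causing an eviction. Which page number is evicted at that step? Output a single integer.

Answer: 1

Derivation:
Step 0: ref 1 -> FAULT, frames=[1,-,-]
Step 1: ref 1 -> HIT, frames=[1,-,-]
Step 2: ref 1 -> HIT, frames=[1,-,-]
Step 3: ref 2 -> FAULT, frames=[1,2,-]
Step 4: ref 1 -> HIT, frames=[1,2,-]
Step 5: ref 1 -> HIT, frames=[1,2,-]
Step 6: ref 2 -> HIT, frames=[1,2,-]
Step 7: ref 3 -> FAULT, frames=[1,2,3]
Step 8: ref 3 -> HIT, frames=[1,2,3]
Step 9: ref 4 -> FAULT, evict 1, frames=[4,2,3]
At step 9: evicted page 1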